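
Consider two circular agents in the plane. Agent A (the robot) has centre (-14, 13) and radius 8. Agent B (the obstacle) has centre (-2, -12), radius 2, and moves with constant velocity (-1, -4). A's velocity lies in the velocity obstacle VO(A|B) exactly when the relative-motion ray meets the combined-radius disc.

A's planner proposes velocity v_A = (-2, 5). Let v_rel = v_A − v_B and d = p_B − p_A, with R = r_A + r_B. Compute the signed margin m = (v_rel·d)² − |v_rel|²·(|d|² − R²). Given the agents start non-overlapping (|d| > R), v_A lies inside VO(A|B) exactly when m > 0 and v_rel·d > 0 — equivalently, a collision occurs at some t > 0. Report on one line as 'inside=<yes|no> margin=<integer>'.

d = (12, -25),  |d|² = 769;  R = 8+2 = 10,  c = 769−10² = 669
v_rel = (-1, 9),  |v_rel|² = 82;  v_rel·d = (-1)·(12) + (9)·(-25) = -237
82·t² + 474·t + 669 = 0  ⇒  m = (-237)² − 82·669 = 1311
m = 1311 > 0,  v_rel·d = -237 < 0  ⇒  outside

inside=no margin=1311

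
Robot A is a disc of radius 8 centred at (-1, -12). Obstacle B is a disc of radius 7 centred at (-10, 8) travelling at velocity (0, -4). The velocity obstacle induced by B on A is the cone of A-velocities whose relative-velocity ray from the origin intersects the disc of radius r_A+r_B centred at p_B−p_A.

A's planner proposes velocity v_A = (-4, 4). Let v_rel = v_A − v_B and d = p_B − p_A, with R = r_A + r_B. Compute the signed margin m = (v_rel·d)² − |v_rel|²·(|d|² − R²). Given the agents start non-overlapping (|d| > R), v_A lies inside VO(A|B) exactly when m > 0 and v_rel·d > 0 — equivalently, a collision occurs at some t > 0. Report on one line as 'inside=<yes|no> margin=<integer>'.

d = (-9, 20),  |d|² = 481;  R = 8+7 = 15,  c = 481−15² = 256
v_rel = (-4, 8),  |v_rel|² = 80;  v_rel·d = (-4)·(-9) + (8)·(20) = 196
80·t² − 392·t + 256 = 0  ⇒  m = 196² − 80·256 = 17936
m = 17936 > 0,  v_rel·d = 196 > 0  ⇒  inside

inside=yes margin=17936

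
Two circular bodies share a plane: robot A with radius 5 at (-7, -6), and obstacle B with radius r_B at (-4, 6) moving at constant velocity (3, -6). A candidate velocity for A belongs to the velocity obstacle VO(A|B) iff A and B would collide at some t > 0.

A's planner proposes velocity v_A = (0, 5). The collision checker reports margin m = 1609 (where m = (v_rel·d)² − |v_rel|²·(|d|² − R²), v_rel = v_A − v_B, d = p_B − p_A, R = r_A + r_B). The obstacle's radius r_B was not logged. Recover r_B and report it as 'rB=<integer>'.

m = 1609
d = (3, 12);  v_rel = (-3, 11),  |v_rel|² = 130
v_rel×d = (-3)·(12) − (11)·(3) = -69
since m = R²·130 − (-69)²:  R² = (4761 + 1609) / 130 = 49
R = √49 = 7  ⇒  r_B = 7 − 5 = 2

rB=2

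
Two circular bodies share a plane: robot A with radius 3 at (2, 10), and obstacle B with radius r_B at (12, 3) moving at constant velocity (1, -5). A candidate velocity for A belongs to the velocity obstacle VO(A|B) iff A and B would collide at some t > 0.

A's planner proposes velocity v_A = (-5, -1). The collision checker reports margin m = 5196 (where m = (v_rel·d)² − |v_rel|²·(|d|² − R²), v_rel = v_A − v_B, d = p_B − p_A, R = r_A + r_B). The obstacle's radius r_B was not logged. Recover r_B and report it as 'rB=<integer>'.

m = 5196
d = (10, -7);  v_rel = (-6, 4),  |v_rel|² = 52
v_rel×d = (-6)·(-7) − (4)·(10) = 2
since m = R²·52 − 2²:  R² = (4 + 5196) / 52 = 100
R = √100 = 10  ⇒  r_B = 10 − 3 = 7

rB=7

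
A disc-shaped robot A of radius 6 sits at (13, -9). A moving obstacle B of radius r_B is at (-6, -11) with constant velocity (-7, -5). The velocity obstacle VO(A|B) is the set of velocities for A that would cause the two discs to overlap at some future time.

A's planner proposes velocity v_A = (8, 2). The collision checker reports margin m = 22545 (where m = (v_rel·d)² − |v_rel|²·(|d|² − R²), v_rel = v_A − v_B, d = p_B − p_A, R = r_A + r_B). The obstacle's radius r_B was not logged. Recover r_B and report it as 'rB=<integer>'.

m = 22545
d = (-19, -2);  v_rel = (15, 7),  |v_rel|² = 274
v_rel×d = (15)·(-2) − (7)·(-19) = 103
since m = R²·274 − 103²:  R² = (10609 + 22545) / 274 = 121
R = √121 = 11  ⇒  r_B = 11 − 6 = 5

rB=5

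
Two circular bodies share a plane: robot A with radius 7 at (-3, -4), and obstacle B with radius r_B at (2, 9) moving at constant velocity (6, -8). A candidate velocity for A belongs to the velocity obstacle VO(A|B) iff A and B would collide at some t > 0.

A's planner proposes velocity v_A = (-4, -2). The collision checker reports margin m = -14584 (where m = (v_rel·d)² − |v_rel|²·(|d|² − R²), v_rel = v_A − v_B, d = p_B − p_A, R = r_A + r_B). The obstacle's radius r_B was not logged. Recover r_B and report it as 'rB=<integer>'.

m = -14584
d = (5, 13);  v_rel = (-10, 6),  |v_rel|² = 136
v_rel×d = (-10)·(13) − (6)·(5) = -160
since m = R²·136 − (-160)²:  R² = (25600 + -14584) / 136 = 81
R = √81 = 9  ⇒  r_B = 9 − 7 = 2

rB=2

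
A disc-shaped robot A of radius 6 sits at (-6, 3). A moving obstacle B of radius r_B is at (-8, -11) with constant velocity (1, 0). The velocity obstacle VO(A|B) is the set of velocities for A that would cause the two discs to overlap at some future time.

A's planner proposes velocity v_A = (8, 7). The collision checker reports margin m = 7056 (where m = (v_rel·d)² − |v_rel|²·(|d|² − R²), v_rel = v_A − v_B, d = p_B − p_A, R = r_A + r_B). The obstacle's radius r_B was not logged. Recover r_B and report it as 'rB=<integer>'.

m = 7056
d = (-2, -14);  v_rel = (7, 7),  |v_rel|² = 98
v_rel×d = (7)·(-14) − (7)·(-2) = -84
since m = R²·98 − (-84)²:  R² = (7056 + 7056) / 98 = 144
R = √144 = 12  ⇒  r_B = 12 − 6 = 6

rB=6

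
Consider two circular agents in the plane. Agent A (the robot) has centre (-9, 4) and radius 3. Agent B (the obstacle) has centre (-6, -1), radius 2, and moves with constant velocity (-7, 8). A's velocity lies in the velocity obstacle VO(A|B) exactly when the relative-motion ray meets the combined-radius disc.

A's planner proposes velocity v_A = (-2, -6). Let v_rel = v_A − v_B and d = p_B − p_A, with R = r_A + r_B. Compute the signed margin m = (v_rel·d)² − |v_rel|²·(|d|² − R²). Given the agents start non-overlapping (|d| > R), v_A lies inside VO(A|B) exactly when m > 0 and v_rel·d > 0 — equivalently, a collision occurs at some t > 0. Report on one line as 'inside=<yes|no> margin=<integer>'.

d = (3, -5),  |d|² = 34;  R = 3+2 = 5,  c = 34−5² = 9
v_rel = (5, -14),  |v_rel|² = 221;  v_rel·d = (5)·(3) + (-14)·(-5) = 85
221·t² − 170·t + 9 = 0  ⇒  m = 85² − 221·9 = 5236
m = 5236 > 0,  v_rel·d = 85 > 0  ⇒  inside

inside=yes margin=5236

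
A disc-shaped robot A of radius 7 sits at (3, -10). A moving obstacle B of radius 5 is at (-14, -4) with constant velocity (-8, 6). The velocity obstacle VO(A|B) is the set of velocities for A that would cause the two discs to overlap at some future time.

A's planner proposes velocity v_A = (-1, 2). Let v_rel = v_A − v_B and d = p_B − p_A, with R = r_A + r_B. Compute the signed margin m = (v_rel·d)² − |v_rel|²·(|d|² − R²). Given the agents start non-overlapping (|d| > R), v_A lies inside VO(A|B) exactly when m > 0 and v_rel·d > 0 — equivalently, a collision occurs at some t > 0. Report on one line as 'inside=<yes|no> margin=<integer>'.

d = (-17, 6),  |d|² = 325;  R = 7+5 = 12,  c = 325−12² = 181
v_rel = (7, -4),  |v_rel|² = 65;  v_rel·d = (7)·(-17) + (-4)·(6) = -143
65·t² + 286·t + 181 = 0  ⇒  m = (-143)² − 65·181 = 8684
m = 8684 > 0,  v_rel·d = -143 < 0  ⇒  outside

inside=no margin=8684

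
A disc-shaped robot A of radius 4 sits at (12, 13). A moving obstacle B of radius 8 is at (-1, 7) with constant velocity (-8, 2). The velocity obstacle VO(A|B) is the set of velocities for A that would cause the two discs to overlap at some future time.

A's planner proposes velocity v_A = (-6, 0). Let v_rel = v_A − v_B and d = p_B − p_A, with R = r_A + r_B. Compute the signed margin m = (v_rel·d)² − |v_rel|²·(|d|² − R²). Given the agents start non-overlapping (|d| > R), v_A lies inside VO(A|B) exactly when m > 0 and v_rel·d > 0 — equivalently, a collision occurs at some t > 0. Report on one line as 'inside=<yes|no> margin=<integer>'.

d = (-13, -6),  |d|² = 205;  R = 4+8 = 12,  c = 205−12² = 61
v_rel = (2, -2),  |v_rel|² = 8;  v_rel·d = (2)·(-13) + (-2)·(-6) = -14
8·t² + 28·t + 61 = 0  ⇒  m = (-14)² − 8·61 = -292
m = -292 < 0,  v_rel·d = -14 < 0  ⇒  outside

inside=no margin=-292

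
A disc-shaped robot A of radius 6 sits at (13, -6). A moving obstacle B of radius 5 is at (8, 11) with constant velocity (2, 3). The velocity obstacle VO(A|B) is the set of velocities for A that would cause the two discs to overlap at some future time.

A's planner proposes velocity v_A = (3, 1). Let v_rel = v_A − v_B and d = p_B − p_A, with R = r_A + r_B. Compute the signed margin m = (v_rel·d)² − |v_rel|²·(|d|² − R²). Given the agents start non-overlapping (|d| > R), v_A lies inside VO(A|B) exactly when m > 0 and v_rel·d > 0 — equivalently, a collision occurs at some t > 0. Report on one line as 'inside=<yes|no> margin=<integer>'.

d = (-5, 17),  |d|² = 314;  R = 6+5 = 11,  c = 314−11² = 193
v_rel = (1, -2),  |v_rel|² = 5;  v_rel·d = (1)·(-5) + (-2)·(17) = -39
5·t² + 78·t + 193 = 0  ⇒  m = (-39)² − 5·193 = 556
m = 556 > 0,  v_rel·d = -39 < 0  ⇒  outside

inside=no margin=556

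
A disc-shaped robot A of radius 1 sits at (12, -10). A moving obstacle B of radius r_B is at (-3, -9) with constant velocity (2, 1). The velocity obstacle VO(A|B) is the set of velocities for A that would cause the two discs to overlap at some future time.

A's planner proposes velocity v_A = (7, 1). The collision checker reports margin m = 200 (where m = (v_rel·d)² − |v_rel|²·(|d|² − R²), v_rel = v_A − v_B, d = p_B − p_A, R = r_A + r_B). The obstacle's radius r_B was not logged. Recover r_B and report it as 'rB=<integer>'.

m = 200
d = (-15, 1);  v_rel = (5, 0),  |v_rel|² = 25
v_rel×d = (5)·(1) − (0)·(-15) = 5
since m = R²·25 − 5²:  R² = (25 + 200) / 25 = 9
R = √9 = 3  ⇒  r_B = 3 − 1 = 2

rB=2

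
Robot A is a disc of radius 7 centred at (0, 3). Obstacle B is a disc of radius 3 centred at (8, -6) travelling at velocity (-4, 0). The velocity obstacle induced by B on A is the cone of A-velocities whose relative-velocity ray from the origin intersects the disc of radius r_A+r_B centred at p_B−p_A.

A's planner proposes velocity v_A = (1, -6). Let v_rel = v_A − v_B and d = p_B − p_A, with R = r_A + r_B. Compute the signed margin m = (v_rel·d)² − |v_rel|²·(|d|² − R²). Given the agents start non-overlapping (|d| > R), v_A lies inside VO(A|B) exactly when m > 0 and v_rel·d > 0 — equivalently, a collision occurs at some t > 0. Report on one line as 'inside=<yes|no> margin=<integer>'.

d = (8, -9),  |d|² = 145;  R = 7+3 = 10,  c = 145−10² = 45
v_rel = (5, -6),  |v_rel|² = 61;  v_rel·d = (5)·(8) + (-6)·(-9) = 94
61·t² − 188·t + 45 = 0  ⇒  m = 94² − 61·45 = 6091
m = 6091 > 0,  v_rel·d = 94 > 0  ⇒  inside

inside=yes margin=6091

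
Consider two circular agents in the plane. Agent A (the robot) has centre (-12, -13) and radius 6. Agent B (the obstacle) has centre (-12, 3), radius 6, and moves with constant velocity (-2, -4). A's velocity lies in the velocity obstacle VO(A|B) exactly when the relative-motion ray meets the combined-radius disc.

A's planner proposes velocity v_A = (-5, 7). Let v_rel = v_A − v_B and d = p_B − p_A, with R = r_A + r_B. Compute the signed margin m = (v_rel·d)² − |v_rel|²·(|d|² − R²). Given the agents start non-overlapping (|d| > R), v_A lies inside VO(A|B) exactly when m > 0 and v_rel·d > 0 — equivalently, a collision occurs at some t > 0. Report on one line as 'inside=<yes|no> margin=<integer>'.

d = (0, 16),  |d|² = 256;  R = 6+6 = 12,  c = 256−12² = 112
v_rel = (-3, 11),  |v_rel|² = 130;  v_rel·d = (-3)·(0) + (11)·(16) = 176
130·t² − 352·t + 112 = 0  ⇒  m = 176² − 130·112 = 16416
m = 16416 > 0,  v_rel·d = 176 > 0  ⇒  inside

inside=yes margin=16416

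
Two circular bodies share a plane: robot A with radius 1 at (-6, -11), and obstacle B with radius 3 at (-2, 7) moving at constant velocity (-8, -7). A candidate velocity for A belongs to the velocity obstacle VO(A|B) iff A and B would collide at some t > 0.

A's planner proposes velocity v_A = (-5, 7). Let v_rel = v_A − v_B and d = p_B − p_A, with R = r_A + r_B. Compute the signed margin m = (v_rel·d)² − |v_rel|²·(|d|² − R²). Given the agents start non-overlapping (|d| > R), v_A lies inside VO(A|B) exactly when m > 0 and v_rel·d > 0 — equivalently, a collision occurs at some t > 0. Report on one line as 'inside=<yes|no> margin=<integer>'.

d = (4, 18),  |d|² = 340;  R = 1+3 = 4,  c = 340−4² = 324
v_rel = (3, 14),  |v_rel|² = 205;  v_rel·d = (3)·(4) + (14)·(18) = 264
205·t² − 528·t + 324 = 0  ⇒  m = 264² − 205·324 = 3276
m = 3276 > 0,  v_rel·d = 264 > 0  ⇒  inside

inside=yes margin=3276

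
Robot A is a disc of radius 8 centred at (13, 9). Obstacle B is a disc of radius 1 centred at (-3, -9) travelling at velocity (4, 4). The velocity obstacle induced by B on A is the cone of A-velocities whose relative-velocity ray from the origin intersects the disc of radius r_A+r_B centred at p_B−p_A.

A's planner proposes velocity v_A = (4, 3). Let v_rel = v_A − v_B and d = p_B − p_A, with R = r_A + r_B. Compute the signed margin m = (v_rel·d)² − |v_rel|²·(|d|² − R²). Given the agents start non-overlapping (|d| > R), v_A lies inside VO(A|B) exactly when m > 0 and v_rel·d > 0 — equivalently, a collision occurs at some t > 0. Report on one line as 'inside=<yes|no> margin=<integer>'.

d = (-16, -18),  |d|² = 580;  R = 8+1 = 9,  c = 580−9² = 499
v_rel = (0, -1),  |v_rel|² = 1;  v_rel·d = (0)·(-16) + (-1)·(-18) = 18
1·t² − 36·t + 499 = 0  ⇒  m = 18² − 1·499 = -175
m = -175 < 0,  v_rel·d = 18 > 0  ⇒  outside

inside=no margin=-175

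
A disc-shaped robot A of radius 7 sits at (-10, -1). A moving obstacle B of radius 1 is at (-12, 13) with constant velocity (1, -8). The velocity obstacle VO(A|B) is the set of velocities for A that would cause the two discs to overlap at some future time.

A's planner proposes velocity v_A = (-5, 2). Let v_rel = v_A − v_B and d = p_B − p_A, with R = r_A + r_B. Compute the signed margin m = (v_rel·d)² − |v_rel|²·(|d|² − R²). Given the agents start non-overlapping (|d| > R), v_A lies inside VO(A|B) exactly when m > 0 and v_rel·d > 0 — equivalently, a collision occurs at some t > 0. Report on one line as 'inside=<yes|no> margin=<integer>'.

d = (-2, 14),  |d|² = 200;  R = 7+1 = 8,  c = 200−8² = 136
v_rel = (-6, 10),  |v_rel|² = 136;  v_rel·d = (-6)·(-2) + (10)·(14) = 152
136·t² − 304·t + 136 = 0  ⇒  m = 152² − 136·136 = 4608
m = 4608 > 0,  v_rel·d = 152 > 0  ⇒  inside

inside=yes margin=4608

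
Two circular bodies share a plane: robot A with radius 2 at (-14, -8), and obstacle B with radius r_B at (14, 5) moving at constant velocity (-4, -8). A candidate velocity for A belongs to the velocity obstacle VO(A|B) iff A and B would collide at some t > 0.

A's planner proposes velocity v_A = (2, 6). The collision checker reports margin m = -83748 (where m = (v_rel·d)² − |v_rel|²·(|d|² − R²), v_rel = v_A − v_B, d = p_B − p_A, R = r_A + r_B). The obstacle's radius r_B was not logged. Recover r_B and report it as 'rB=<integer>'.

m = -83748
d = (28, 13);  v_rel = (6, 14),  |v_rel|² = 232
v_rel×d = (6)·(13) − (14)·(28) = -314
since m = R²·232 − (-314)²:  R² = (98596 + -83748) / 232 = 64
R = √64 = 8  ⇒  r_B = 8 − 2 = 6

rB=6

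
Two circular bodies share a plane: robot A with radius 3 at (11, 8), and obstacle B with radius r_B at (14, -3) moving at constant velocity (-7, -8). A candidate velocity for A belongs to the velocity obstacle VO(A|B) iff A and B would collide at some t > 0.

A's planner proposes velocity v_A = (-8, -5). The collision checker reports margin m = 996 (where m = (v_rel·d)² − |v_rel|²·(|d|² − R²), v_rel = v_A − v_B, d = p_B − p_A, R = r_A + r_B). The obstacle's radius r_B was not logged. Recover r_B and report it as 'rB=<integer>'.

m = 996
d = (3, -11);  v_rel = (-1, 3),  |v_rel|² = 10
v_rel×d = (-1)·(-11) − (3)·(3) = 2
since m = R²·10 − 2²:  R² = (4 + 996) / 10 = 100
R = √100 = 10  ⇒  r_B = 10 − 3 = 7

rB=7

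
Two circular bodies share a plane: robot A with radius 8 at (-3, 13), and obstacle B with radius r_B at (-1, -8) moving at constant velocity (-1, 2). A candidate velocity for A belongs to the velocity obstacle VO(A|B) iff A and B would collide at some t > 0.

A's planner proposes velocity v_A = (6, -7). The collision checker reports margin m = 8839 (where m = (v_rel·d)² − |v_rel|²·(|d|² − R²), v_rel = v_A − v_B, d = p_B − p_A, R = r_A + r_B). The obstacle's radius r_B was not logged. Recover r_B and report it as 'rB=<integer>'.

m = 8839
d = (2, -21);  v_rel = (7, -9),  |v_rel|² = 130
v_rel×d = (7)·(-21) − (-9)·(2) = -129
since m = R²·130 − (-129)²:  R² = (16641 + 8839) / 130 = 196
R = √196 = 14  ⇒  r_B = 14 − 8 = 6

rB=6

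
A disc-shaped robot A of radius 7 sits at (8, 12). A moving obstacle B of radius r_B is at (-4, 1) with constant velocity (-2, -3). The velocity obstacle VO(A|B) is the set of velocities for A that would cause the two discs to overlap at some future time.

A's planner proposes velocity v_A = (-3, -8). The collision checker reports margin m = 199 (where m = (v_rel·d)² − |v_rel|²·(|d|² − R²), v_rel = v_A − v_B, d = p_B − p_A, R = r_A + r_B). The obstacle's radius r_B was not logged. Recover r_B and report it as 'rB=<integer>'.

m = 199
d = (-12, -11);  v_rel = (-1, -5),  |v_rel|² = 26
v_rel×d = (-1)·(-11) − (-5)·(-12) = -49
since m = R²·26 − (-49)²:  R² = (2401 + 199) / 26 = 100
R = √100 = 10  ⇒  r_B = 10 − 7 = 3

rB=3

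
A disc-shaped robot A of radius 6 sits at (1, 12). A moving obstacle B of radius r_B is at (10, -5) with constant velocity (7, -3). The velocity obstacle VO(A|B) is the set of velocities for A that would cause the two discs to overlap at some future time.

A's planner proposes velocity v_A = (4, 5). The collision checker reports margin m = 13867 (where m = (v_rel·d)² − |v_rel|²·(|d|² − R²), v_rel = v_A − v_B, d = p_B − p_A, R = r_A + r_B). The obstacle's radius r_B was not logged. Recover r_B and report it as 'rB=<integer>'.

m = 13867
d = (9, -17);  v_rel = (-3, 8),  |v_rel|² = 73
v_rel×d = (-3)·(-17) − (8)·(9) = -21
since m = R²·73 − (-21)²:  R² = (441 + 13867) / 73 = 196
R = √196 = 14  ⇒  r_B = 14 − 6 = 8

rB=8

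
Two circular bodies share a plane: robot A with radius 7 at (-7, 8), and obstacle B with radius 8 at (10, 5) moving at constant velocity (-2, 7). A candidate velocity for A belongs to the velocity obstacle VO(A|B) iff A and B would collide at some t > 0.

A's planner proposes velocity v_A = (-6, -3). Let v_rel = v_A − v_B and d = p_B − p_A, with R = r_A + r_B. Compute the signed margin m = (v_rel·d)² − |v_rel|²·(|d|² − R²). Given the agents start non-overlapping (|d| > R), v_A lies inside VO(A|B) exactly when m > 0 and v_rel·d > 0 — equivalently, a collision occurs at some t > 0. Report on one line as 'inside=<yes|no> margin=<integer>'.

d = (17, -3),  |d|² = 298;  R = 7+8 = 15,  c = 298−15² = 73
v_rel = (-4, -10),  |v_rel|² = 116;  v_rel·d = (-4)·(17) + (-10)·(-3) = -38
116·t² + 76·t + 73 = 0  ⇒  m = (-38)² − 116·73 = -7024
m = -7024 < 0,  v_rel·d = -38 < 0  ⇒  outside

inside=no margin=-7024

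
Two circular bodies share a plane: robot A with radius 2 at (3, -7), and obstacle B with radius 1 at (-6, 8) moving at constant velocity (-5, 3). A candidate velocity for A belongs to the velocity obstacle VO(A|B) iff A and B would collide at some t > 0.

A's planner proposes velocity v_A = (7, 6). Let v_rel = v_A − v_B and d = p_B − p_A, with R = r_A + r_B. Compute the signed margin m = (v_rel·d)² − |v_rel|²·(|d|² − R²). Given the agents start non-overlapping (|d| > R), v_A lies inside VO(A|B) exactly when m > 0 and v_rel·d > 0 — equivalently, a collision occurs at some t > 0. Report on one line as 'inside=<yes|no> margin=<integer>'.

d = (-9, 15),  |d|² = 306;  R = 2+1 = 3,  c = 306−3² = 297
v_rel = (12, 3),  |v_rel|² = 153;  v_rel·d = (12)·(-9) + (3)·(15) = -63
153·t² + 126·t + 297 = 0  ⇒  m = (-63)² − 153·297 = -41472
m = -41472 < 0,  v_rel·d = -63 < 0  ⇒  outside

inside=no margin=-41472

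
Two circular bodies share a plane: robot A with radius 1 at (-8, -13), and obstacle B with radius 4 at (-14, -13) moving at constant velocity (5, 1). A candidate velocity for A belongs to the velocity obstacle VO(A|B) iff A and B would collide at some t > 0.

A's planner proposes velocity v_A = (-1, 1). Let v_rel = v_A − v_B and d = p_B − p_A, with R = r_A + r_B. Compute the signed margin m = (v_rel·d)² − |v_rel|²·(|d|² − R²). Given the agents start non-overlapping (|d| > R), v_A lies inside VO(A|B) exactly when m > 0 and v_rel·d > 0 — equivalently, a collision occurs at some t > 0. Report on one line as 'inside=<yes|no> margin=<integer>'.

d = (-6, 0),  |d|² = 36;  R = 1+4 = 5,  c = 36−5² = 11
v_rel = (-6, 0),  |v_rel|² = 36;  v_rel·d = (-6)·(-6) + (0)·(0) = 36
36·t² − 72·t + 11 = 0  ⇒  m = 36² − 36·11 = 900
m = 900 > 0,  v_rel·d = 36 > 0  ⇒  inside

inside=yes margin=900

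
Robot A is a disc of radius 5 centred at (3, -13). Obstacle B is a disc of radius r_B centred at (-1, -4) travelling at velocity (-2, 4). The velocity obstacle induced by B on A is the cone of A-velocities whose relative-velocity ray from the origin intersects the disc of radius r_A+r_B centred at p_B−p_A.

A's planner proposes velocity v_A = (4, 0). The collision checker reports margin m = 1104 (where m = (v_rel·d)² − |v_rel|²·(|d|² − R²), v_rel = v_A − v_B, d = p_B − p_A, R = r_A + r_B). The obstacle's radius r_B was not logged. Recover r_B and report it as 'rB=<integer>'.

m = 1104
d = (-4, 9);  v_rel = (6, -4),  |v_rel|² = 52
v_rel×d = (6)·(9) − (-4)·(-4) = 38
since m = R²·52 − 38²:  R² = (1444 + 1104) / 52 = 49
R = √49 = 7  ⇒  r_B = 7 − 5 = 2

rB=2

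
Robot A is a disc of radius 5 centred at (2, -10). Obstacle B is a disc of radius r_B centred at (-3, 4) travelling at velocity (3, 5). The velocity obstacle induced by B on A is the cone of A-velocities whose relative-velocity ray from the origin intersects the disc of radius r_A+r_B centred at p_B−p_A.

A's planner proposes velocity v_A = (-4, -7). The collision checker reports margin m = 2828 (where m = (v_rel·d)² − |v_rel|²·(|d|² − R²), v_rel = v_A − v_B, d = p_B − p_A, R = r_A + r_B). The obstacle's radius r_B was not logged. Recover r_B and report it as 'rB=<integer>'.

m = 2828
d = (-5, 14);  v_rel = (-7, -12),  |v_rel|² = 193
v_rel×d = (-7)·(14) − (-12)·(-5) = -158
since m = R²·193 − (-158)²:  R² = (24964 + 2828) / 193 = 144
R = √144 = 12  ⇒  r_B = 12 − 5 = 7

rB=7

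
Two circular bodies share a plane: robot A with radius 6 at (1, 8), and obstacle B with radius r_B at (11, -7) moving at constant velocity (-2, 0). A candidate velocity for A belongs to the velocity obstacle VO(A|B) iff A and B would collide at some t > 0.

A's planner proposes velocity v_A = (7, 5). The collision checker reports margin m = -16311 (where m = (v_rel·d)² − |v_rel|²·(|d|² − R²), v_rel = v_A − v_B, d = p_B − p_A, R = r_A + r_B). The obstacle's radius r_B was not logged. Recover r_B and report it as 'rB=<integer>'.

m = -16311
d = (10, -15);  v_rel = (9, 5),  |v_rel|² = 106
v_rel×d = (9)·(-15) − (5)·(10) = -185
since m = R²·106 − (-185)²:  R² = (34225 + -16311) / 106 = 169
R = √169 = 13  ⇒  r_B = 13 − 6 = 7

rB=7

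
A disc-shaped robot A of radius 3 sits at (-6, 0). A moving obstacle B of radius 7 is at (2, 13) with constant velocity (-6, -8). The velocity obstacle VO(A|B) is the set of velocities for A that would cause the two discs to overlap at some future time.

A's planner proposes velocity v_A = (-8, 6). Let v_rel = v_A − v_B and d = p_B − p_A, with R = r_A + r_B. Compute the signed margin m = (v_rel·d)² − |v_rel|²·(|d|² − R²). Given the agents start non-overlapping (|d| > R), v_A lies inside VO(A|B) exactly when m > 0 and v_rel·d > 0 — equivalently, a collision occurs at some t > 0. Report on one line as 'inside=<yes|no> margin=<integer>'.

d = (8, 13),  |d|² = 233;  R = 3+7 = 10,  c = 233−10² = 133
v_rel = (-2, 14),  |v_rel|² = 200;  v_rel·d = (-2)·(8) + (14)·(13) = 166
200·t² − 332·t + 133 = 0  ⇒  m = 166² − 200·133 = 956
m = 956 > 0,  v_rel·d = 166 > 0  ⇒  inside

inside=yes margin=956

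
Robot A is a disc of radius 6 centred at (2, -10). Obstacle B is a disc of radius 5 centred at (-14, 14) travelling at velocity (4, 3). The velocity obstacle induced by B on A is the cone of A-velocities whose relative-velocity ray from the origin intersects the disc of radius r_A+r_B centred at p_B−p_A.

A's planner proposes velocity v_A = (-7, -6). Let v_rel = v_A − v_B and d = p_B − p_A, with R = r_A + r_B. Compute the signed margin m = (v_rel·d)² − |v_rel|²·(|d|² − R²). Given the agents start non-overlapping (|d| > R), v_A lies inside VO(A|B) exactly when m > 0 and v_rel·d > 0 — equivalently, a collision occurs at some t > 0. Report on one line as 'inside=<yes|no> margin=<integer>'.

d = (-16, 24),  |d|² = 832;  R = 6+5 = 11,  c = 832−11² = 711
v_rel = (-11, -9),  |v_rel|² = 202;  v_rel·d = (-11)·(-16) + (-9)·(24) = -40
202·t² + 80·t + 711 = 0  ⇒  m = (-40)² − 202·711 = -142022
m = -142022 < 0,  v_rel·d = -40 < 0  ⇒  outside

inside=no margin=-142022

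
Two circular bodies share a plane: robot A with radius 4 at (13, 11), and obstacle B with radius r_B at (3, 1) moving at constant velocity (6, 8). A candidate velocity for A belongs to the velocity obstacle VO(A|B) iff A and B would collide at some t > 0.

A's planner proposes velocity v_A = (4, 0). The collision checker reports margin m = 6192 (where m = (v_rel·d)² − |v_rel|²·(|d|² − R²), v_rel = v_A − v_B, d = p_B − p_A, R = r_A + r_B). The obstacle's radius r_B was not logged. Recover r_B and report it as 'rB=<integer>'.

m = 6192
d = (-10, -10);  v_rel = (-2, -8),  |v_rel|² = 68
v_rel×d = (-2)·(-10) − (-8)·(-10) = -60
since m = R²·68 − (-60)²:  R² = (3600 + 6192) / 68 = 144
R = √144 = 12  ⇒  r_B = 12 − 4 = 8

rB=8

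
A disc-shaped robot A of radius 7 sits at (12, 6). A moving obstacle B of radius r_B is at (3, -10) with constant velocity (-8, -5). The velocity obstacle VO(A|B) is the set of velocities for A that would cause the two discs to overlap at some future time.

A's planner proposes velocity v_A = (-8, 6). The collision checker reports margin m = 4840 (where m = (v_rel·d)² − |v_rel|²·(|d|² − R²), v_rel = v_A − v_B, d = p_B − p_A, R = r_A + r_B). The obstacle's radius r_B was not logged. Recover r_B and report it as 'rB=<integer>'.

m = 4840
d = (-9, -16);  v_rel = (0, 11),  |v_rel|² = 121
v_rel×d = (0)·(-16) − (11)·(-9) = 99
since m = R²·121 − 99²:  R² = (9801 + 4840) / 121 = 121
R = √121 = 11  ⇒  r_B = 11 − 7 = 4

rB=4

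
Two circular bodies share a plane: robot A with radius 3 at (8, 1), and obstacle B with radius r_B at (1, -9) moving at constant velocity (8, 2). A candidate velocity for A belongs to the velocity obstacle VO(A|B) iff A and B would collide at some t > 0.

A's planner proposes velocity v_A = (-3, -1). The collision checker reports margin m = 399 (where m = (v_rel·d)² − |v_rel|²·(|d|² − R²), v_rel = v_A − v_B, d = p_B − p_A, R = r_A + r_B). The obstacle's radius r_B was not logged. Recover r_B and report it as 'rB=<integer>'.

m = 399
d = (-7, -10);  v_rel = (-11, -3),  |v_rel|² = 130
v_rel×d = (-11)·(-10) − (-3)·(-7) = 89
since m = R²·130 − 89²:  R² = (7921 + 399) / 130 = 64
R = √64 = 8  ⇒  r_B = 8 − 3 = 5

rB=5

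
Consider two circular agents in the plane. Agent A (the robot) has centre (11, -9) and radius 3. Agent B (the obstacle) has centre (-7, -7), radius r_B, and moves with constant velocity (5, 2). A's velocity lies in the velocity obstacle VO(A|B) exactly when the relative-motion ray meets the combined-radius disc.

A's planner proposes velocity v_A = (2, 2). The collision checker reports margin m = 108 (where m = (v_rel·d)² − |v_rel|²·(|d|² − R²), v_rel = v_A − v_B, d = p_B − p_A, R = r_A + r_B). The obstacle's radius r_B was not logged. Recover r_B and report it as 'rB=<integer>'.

m = 108
d = (-18, 2);  v_rel = (-3, 0),  |v_rel|² = 9
v_rel×d = (-3)·(2) − (0)·(-18) = -6
since m = R²·9 − (-6)²:  R² = (36 + 108) / 9 = 16
R = √16 = 4  ⇒  r_B = 4 − 3 = 1

rB=1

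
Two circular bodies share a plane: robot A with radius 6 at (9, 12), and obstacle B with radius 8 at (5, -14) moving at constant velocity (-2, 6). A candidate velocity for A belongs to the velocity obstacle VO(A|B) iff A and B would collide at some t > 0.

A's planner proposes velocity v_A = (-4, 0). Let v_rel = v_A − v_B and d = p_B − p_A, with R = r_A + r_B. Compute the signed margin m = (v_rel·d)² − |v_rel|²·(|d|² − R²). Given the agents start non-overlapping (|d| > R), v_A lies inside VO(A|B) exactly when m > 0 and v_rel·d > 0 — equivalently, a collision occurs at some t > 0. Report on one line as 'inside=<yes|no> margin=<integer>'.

d = (-4, -26),  |d|² = 692;  R = 6+8 = 14,  c = 692−14² = 496
v_rel = (-2, -6),  |v_rel|² = 40;  v_rel·d = (-2)·(-4) + (-6)·(-26) = 164
40·t² − 328·t + 496 = 0  ⇒  m = 164² − 40·496 = 7056
m = 7056 > 0,  v_rel·d = 164 > 0  ⇒  inside

inside=yes margin=7056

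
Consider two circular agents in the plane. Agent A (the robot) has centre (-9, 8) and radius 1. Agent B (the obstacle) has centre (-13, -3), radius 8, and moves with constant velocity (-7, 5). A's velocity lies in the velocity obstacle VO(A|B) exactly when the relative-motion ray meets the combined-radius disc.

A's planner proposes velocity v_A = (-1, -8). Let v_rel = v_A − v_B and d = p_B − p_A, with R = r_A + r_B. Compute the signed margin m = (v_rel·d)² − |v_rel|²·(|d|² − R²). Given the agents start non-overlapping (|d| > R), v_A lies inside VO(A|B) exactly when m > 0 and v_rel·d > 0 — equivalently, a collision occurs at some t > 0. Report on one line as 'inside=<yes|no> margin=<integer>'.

d = (-4, -11),  |d|² = 137;  R = 1+8 = 9,  c = 137−9² = 56
v_rel = (6, -13),  |v_rel|² = 205;  v_rel·d = (6)·(-4) + (-13)·(-11) = 119
205·t² − 238·t + 56 = 0  ⇒  m = 119² − 205·56 = 2681
m = 2681 > 0,  v_rel·d = 119 > 0  ⇒  inside

inside=yes margin=2681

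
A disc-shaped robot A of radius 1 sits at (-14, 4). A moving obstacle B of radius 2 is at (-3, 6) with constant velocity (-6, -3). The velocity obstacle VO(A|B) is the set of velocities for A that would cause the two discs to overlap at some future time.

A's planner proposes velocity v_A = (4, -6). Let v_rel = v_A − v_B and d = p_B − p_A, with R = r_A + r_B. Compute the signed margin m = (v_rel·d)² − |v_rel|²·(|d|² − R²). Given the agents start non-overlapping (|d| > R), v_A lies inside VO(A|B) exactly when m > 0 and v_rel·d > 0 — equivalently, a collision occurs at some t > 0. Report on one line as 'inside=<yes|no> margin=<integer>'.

d = (11, 2),  |d|² = 125;  R = 1+2 = 3,  c = 125−3² = 116
v_rel = (10, -3),  |v_rel|² = 109;  v_rel·d = (10)·(11) + (-3)·(2) = 104
109·t² − 208·t + 116 = 0  ⇒  m = 104² − 109·116 = -1828
m = -1828 < 0,  v_rel·d = 104 > 0  ⇒  outside

inside=no margin=-1828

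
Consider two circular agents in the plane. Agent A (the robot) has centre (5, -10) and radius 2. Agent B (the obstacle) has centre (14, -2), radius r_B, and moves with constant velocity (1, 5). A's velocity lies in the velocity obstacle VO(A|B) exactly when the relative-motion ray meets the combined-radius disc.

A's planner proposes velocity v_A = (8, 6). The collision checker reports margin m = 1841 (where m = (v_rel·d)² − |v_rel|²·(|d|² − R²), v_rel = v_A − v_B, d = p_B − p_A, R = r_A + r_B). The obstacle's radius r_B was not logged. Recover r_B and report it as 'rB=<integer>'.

m = 1841
d = (9, 8);  v_rel = (7, 1),  |v_rel|² = 50
v_rel×d = (7)·(8) − (1)·(9) = 47
since m = R²·50 − 47²:  R² = (2209 + 1841) / 50 = 81
R = √81 = 9  ⇒  r_B = 9 − 2 = 7

rB=7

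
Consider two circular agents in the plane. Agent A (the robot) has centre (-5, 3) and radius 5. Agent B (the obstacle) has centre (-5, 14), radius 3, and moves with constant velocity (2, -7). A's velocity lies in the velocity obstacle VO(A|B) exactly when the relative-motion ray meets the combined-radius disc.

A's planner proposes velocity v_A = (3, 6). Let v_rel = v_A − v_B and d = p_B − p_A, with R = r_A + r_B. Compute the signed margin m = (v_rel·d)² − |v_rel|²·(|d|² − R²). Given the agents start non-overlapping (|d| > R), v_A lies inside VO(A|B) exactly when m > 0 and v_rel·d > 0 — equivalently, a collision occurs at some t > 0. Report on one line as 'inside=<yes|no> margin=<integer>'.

d = (0, 11),  |d|² = 121;  R = 5+3 = 8,  c = 121−8² = 57
v_rel = (1, 13),  |v_rel|² = 170;  v_rel·d = (1)·(0) + (13)·(11) = 143
170·t² − 286·t + 57 = 0  ⇒  m = 143² − 170·57 = 10759
m = 10759 > 0,  v_rel·d = 143 > 0  ⇒  inside

inside=yes margin=10759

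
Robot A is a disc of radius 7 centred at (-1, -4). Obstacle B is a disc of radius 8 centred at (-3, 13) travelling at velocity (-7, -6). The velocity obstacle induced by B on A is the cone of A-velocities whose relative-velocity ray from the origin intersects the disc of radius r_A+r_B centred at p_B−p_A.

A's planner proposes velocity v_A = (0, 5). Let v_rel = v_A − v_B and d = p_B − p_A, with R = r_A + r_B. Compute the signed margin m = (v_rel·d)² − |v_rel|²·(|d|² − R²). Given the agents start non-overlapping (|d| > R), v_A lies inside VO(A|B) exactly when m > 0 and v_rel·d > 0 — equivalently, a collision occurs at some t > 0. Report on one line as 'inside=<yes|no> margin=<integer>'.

d = (-2, 17),  |d|² = 293;  R = 7+8 = 15,  c = 293−15² = 68
v_rel = (7, 11),  |v_rel|² = 170;  v_rel·d = (7)·(-2) + (11)·(17) = 173
170·t² − 346·t + 68 = 0  ⇒  m = 173² − 170·68 = 18369
m = 18369 > 0,  v_rel·d = 173 > 0  ⇒  inside

inside=yes margin=18369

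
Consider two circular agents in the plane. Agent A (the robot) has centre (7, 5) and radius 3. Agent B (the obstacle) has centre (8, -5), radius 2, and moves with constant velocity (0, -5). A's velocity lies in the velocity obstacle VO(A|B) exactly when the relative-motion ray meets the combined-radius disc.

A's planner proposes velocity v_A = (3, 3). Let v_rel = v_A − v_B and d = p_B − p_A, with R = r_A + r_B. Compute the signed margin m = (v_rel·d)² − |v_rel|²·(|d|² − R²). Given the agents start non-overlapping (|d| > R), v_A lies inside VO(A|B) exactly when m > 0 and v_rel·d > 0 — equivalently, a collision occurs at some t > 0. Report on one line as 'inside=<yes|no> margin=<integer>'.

d = (1, -10),  |d|² = 101;  R = 3+2 = 5,  c = 101−5² = 76
v_rel = (3, 8),  |v_rel|² = 73;  v_rel·d = (3)·(1) + (8)·(-10) = -77
73·t² + 154·t + 76 = 0  ⇒  m = (-77)² − 73·76 = 381
m = 381 > 0,  v_rel·d = -77 < 0  ⇒  outside

inside=no margin=381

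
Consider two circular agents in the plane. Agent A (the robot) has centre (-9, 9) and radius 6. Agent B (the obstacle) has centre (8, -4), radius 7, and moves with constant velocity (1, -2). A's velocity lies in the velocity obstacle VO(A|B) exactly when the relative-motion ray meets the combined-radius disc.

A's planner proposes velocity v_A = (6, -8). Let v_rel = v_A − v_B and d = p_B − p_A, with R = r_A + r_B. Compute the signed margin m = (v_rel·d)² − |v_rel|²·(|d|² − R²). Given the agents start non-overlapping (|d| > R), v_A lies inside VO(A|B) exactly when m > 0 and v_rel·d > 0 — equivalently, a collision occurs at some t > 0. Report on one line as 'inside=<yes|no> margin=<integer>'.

d = (17, -13),  |d|² = 458;  R = 6+7 = 13,  c = 458−13² = 289
v_rel = (5, -6),  |v_rel|² = 61;  v_rel·d = (5)·(17) + (-6)·(-13) = 163
61·t² − 326·t + 289 = 0  ⇒  m = 163² − 61·289 = 8940
m = 8940 > 0,  v_rel·d = 163 > 0  ⇒  inside

inside=yes margin=8940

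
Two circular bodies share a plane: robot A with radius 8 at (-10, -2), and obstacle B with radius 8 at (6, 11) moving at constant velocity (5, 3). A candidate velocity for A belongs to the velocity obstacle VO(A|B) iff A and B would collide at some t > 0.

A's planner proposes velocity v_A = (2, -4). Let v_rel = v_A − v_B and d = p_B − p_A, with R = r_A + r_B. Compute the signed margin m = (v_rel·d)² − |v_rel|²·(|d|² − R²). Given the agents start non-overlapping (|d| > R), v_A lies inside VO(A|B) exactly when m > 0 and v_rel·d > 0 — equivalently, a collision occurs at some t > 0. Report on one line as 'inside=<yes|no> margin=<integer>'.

d = (16, 13),  |d|² = 425;  R = 8+8 = 16,  c = 425−16² = 169
v_rel = (-3, -7),  |v_rel|² = 58;  v_rel·d = (-3)·(16) + (-7)·(13) = -139
58·t² + 278·t + 169 = 0  ⇒  m = (-139)² − 58·169 = 9519
m = 9519 > 0,  v_rel·d = -139 < 0  ⇒  outside

inside=no margin=9519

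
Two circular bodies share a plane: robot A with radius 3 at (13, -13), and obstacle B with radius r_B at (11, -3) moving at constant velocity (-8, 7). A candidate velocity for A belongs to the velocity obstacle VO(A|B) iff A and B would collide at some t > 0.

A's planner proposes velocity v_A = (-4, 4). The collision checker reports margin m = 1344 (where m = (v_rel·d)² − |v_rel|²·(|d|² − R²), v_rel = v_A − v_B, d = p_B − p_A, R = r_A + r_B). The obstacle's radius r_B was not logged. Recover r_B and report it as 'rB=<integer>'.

m = 1344
d = (-2, 10);  v_rel = (4, -3),  |v_rel|² = 25
v_rel×d = (4)·(10) − (-3)·(-2) = 34
since m = R²·25 − 34²:  R² = (1156 + 1344) / 25 = 100
R = √100 = 10  ⇒  r_B = 10 − 3 = 7

rB=7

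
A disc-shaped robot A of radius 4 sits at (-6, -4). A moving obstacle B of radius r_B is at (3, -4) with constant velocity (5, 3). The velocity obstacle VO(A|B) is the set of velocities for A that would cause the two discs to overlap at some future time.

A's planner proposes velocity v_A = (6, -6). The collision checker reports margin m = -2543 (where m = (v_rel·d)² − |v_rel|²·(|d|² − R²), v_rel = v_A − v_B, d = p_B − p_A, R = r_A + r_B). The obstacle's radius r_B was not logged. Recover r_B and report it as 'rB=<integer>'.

m = -2543
d = (9, 0);  v_rel = (1, -9),  |v_rel|² = 82
v_rel×d = (1)·(0) − (-9)·(9) = 81
since m = R²·82 − 81²:  R² = (6561 + -2543) / 82 = 49
R = √49 = 7  ⇒  r_B = 7 − 4 = 3

rB=3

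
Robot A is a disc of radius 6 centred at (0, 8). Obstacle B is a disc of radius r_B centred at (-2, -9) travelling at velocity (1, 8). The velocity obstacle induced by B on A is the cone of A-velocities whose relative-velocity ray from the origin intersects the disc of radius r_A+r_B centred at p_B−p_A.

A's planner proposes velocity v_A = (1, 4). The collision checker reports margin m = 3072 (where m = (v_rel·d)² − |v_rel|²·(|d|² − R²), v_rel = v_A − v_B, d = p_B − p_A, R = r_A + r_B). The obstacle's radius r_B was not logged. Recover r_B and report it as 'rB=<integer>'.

m = 3072
d = (-2, -17);  v_rel = (0, -4),  |v_rel|² = 16
v_rel×d = (0)·(-17) − (-4)·(-2) = -8
since m = R²·16 − (-8)²:  R² = (64 + 3072) / 16 = 196
R = √196 = 14  ⇒  r_B = 14 − 6 = 8

rB=8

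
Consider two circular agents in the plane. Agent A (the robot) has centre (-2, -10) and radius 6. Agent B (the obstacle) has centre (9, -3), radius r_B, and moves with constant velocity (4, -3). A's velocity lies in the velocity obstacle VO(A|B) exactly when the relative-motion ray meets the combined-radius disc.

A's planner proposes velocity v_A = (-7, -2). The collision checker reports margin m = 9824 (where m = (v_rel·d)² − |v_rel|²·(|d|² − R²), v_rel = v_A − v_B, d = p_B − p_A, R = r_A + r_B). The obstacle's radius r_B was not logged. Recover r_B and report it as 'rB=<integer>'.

m = 9824
d = (11, 7);  v_rel = (-11, 1),  |v_rel|² = 122
v_rel×d = (-11)·(7) − (1)·(11) = -88
since m = R²·122 − (-88)²:  R² = (7744 + 9824) / 122 = 144
R = √144 = 12  ⇒  r_B = 12 − 6 = 6

rB=6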